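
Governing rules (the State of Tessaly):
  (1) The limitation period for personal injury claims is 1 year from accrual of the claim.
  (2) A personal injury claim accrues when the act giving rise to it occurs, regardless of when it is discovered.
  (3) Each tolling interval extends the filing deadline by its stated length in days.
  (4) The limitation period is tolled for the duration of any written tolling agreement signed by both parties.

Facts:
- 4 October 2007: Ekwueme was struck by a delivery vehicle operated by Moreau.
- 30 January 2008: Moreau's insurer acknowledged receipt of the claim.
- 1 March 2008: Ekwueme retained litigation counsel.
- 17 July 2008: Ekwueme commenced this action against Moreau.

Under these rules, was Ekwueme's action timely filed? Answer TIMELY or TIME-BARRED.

TIMELY

The limitation period began to run on 4 October 2007.
The untolled deadline — 1 year after 4 October 2007 — is 4 October 2008.
The other events in the timeline have no effect on the limitation period under the stated rules.
The 17 July 2008 filing precedes the 4 October 2008 deadline; the claim is timely.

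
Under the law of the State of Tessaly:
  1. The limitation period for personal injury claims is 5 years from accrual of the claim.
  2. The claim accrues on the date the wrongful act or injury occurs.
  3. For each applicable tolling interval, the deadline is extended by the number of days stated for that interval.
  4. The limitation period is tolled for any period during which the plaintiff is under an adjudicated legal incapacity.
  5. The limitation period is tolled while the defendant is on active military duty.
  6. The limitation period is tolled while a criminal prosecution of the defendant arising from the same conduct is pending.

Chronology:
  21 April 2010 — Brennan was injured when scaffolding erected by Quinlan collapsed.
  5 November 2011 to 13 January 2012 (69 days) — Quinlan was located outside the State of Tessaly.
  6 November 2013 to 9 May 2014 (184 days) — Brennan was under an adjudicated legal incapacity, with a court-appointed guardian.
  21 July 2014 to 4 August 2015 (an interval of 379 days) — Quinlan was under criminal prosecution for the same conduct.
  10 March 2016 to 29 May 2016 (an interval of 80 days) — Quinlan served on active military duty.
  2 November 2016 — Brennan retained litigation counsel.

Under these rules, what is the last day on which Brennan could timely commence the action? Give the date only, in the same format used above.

23 January 2017

The claim accrued on 21 April 2010, when the wrongful act occurred.
The untolled deadline — 5 years after 21 April 2010 — is 21 April 2015.
The period was tolled for 184 days by the plaintiff's legal incapacity (6 November 2013 to 9 May 2014), pushing the deadline to 22 October 2015.
Because the pending criminal prosecution ran from 21 July 2014 to 4 August 2015, the deadline is extended by 379 days to 4 November 2016.
Because the defendant's active military service ran from 10 March 2016 to 29 May 2016, the deadline is extended by 80 days to 23 January 2017.
The defendant's absence from the jurisdiction from 5 November 2011 to 13 January 2012 does not toll the period, because no stated rule makes the defendant's absence a tolling event.
None of the other events listed affects the running of the period under the stated rules.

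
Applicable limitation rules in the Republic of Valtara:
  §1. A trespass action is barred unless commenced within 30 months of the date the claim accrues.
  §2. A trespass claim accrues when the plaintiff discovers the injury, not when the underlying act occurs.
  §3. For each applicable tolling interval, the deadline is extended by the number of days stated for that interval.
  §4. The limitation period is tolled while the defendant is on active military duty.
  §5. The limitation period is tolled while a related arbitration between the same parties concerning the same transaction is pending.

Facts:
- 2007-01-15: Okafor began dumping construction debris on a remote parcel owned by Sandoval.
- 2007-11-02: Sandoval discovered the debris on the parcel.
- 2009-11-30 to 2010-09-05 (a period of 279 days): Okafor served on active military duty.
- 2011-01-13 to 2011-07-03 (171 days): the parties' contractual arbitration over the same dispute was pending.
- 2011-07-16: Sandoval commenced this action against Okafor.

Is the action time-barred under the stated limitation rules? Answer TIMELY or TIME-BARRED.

TIMELY

The claim did not accrue until Sandoval discovered the injury on 2007-11-02; the 2007-01-15 act date does not start the clock under the stated rule.
The untolled deadline — 30 months after 2007-11-02 — is 2010-05-02.
The defendant's active military service from 2009-11-30 to 2010-09-05 tolled the period for 279 days, extending the deadline to 2011-02-05.
The period was tolled for 171 days by the pending related arbitration (2011-01-13 to 2011-07-03), pushing the deadline to 2011-07-26.
The 2011-07-16 filing precedes the 2011-07-26 deadline; the claim is timely.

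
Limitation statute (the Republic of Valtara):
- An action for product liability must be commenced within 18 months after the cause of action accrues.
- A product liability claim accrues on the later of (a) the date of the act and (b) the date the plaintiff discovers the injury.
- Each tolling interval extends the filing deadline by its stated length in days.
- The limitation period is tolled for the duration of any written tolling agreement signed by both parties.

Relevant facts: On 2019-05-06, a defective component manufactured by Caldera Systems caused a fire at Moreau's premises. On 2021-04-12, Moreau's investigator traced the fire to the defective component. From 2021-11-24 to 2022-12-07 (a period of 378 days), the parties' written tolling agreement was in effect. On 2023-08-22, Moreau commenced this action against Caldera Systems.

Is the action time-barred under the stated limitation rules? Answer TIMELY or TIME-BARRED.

Taking the later of the act (2019-05-06) and discovery (2021-04-12), the claim accrued on 2021-04-12.
18 months from 2021-04-12 is 2022-10-12.
Because the written tolling agreement ran from 2021-11-24 to 2022-12-07, the deadline is extended by 378 days to 2023-10-25.
Moreau filed on 2023-08-22, before the 2023-10-25 deadline, so the action is timely.

TIMELY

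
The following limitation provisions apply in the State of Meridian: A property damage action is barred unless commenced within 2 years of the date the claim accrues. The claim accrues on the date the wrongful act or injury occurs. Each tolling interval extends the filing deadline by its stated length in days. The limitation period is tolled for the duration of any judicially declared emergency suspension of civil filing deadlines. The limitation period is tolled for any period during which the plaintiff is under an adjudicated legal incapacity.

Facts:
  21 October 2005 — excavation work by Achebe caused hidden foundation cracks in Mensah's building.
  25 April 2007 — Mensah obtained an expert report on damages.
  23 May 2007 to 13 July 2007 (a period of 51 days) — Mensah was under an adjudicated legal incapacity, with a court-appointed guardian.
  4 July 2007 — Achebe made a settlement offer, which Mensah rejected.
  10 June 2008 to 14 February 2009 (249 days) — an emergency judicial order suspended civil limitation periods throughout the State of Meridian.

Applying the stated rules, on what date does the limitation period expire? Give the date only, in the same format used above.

The limitation period began to run on 21 October 2005.
The untolled deadline — 2 years after 21 October 2005 — is 21 October 2007.
Because the plaintiff's legal incapacity ran from 23 May 2007 to 13 July 2007, the deadline is extended by 51 days to 11 December 2007.
By the time the emergency suspension of filing deadlines began on 10 June 2008, the limitation period had already expired on 11 December 2007; that interval cannot revive it.
The other events in the timeline have no effect on the limitation period under the stated rules.

11 December 2007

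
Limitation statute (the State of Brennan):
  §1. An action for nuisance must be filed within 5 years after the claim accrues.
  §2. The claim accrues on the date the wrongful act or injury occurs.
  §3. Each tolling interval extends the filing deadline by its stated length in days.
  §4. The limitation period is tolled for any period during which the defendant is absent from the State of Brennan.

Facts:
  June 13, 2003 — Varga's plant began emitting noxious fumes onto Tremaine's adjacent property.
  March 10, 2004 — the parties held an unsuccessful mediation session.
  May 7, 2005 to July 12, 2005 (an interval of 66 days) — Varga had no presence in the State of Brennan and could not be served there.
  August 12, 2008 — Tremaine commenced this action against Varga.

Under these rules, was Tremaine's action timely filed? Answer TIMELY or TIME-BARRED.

The claim accrued on June 13, 2003, when the wrongful act occurred.
The untolled deadline — 5 years after June 13, 2003 — is June 13, 2008.
The defendant's absence from the jurisdiction from May 7, 2005 to July 12, 2005 tolled the period for 66 days, extending the deadline to August 18, 2008.
The other events in the timeline have no effect on the limitation period under the stated rules.
Filing on August 12, 2008 beat the August 18, 2008 deadline — the action is timely.

TIMELY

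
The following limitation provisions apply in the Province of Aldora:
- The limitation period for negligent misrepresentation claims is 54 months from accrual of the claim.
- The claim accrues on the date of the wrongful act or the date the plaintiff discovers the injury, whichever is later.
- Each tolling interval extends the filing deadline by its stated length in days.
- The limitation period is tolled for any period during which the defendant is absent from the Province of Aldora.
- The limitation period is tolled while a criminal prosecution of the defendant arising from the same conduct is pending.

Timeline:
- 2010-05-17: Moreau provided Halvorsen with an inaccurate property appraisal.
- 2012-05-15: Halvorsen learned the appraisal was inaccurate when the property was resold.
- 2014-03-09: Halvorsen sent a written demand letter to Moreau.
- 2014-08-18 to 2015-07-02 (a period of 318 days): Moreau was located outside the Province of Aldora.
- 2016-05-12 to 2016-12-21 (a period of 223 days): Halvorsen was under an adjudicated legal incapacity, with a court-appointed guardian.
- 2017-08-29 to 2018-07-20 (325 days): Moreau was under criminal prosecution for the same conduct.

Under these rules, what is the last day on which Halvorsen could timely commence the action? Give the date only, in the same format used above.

The claim accrued on 2012-05-15 — the later of the 2010-05-17 act and the 2012-05-15 discovery.
Adding the 54 months base period to 2012-05-15 gives a deadline of 2016-11-15, before any tolling.
The period was tolled for 318 days by the defendant's absence from the jurisdiction (2014-08-18 to 2015-07-02), pushing the deadline to 2017-09-29.
The period was tolled for 325 days by the pending criminal prosecution (2017-08-29 to 2018-07-20), pushing the deadline to 2018-08-20.
The plaintiff's legal incapacity from 2016-05-12 to 2016-12-21 does not toll the period, because no stated rule makes the plaintiff's incapacity a tolling event.
The other events in the timeline have no effect on the limitation period under the stated rules.

2018-08-20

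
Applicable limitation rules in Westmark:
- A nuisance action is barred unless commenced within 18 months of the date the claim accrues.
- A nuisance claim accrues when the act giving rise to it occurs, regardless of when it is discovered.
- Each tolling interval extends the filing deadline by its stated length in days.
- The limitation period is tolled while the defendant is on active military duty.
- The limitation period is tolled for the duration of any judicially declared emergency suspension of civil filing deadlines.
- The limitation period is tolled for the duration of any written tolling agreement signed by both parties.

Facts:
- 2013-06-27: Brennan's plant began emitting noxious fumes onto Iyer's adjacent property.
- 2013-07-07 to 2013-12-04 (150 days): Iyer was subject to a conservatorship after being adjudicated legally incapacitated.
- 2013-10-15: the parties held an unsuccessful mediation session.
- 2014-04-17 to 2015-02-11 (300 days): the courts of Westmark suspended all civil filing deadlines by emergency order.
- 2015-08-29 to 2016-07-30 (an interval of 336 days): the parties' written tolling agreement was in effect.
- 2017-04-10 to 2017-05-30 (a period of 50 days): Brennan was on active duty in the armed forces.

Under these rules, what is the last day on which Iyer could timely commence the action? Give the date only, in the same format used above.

The claim accrued on 2013-06-27, the date of the act.
18 months from 2013-06-27 is 2014-12-27.
The period was tolled for 300 days by the emergency suspension of filing deadlines (2014-04-17 to 2015-02-11), pushing the deadline to 2015-10-23.
The written tolling agreement from 2015-08-29 to 2016-07-30 tolled the period for 336 days, extending the deadline to 2016-09-23.
The defendant's active military service starting 2017-04-10 came too late — the period had run on 2016-09-23 — and so does not extend the deadline.
No stated provision tolls the period for the plaintiff's incapacity, so the interval from 2013-07-07 to 2013-12-04 has no effect on the deadline.
The other events in the timeline have no effect on the limitation period under the stated rules.

2016-09-23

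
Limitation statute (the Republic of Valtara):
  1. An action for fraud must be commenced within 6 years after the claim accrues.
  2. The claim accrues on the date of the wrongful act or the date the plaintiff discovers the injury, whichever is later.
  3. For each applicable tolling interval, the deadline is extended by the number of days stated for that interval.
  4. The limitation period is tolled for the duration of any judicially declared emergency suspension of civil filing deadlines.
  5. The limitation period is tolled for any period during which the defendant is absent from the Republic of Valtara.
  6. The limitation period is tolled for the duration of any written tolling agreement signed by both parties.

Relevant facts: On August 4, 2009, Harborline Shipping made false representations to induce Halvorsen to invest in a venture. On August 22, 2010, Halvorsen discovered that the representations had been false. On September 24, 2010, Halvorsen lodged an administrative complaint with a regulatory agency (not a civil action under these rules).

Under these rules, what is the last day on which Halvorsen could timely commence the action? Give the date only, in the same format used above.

The claim accrued on August 22, 2010 — the later of the August 4, 2009 act and the August 22, 2010 discovery.
6 years from August 22, 2010 is August 22, 2016.
Nothing else in the chronology tolls or restarts the period.

August 22, 2016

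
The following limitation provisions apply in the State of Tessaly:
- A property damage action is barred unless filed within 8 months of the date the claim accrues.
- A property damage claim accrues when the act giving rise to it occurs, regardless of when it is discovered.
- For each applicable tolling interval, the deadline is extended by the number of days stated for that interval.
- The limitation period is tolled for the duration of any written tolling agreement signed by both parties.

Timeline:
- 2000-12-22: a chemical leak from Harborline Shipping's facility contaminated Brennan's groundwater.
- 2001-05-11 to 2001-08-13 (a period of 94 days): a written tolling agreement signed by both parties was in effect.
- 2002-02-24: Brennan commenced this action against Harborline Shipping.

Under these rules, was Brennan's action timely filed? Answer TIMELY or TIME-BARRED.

The limitation period began to run on 2000-12-22.
8 months from 2000-12-22 is 2001-08-22.
The written tolling agreement from 2001-05-11 to 2001-08-13 tolled the period for 94 days, extending the deadline to 2001-11-24.
Filing on 2002-02-24 missed the 2001-11-24 deadline — the action is time-barred.

TIME-BARRED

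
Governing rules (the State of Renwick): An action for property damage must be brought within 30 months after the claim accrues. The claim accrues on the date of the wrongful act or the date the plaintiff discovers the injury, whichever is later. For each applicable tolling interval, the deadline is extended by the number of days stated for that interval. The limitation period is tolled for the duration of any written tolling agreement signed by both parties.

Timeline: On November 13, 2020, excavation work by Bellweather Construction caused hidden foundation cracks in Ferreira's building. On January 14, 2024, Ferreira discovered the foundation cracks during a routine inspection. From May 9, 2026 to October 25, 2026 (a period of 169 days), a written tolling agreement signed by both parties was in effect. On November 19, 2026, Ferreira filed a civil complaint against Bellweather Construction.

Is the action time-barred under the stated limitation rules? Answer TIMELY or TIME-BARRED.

Because discovery on January 14, 2024 post-dates the November 13, 2020 act, accrual under the later-of rule falls on January 14, 2024.
The untolled deadline — 30 months after January 14, 2024 — is July 14, 2026.
Because the written tolling agreement ran from May 9, 2026 to October 25, 2026, the deadline is extended by 169 days to December 30, 2026.
The November 19, 2026 filing precedes the December 30, 2026 deadline; the claim is timely.

TIMELY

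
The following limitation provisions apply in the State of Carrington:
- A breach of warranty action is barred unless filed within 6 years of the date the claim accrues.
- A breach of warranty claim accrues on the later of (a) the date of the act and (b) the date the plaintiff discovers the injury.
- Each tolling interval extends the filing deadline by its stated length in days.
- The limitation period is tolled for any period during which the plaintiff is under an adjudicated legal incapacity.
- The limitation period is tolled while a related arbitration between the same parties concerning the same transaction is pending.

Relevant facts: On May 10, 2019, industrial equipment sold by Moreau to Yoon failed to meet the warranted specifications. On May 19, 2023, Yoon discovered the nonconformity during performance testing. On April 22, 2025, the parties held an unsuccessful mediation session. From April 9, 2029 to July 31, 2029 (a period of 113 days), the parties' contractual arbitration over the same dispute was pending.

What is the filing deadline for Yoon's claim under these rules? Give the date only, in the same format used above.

The claim accrued on May 19, 2023 — the later of the May 10, 2019 act and the May 19, 2023 discovery.
6 years from May 19, 2023 is May 19, 2029.
The period was tolled for 113 days by the pending related arbitration (April 9, 2029 to July 31, 2029), pushing the deadline to September 9, 2029.
None of the other events listed affects the running of the period under the stated rules.

September 9, 2029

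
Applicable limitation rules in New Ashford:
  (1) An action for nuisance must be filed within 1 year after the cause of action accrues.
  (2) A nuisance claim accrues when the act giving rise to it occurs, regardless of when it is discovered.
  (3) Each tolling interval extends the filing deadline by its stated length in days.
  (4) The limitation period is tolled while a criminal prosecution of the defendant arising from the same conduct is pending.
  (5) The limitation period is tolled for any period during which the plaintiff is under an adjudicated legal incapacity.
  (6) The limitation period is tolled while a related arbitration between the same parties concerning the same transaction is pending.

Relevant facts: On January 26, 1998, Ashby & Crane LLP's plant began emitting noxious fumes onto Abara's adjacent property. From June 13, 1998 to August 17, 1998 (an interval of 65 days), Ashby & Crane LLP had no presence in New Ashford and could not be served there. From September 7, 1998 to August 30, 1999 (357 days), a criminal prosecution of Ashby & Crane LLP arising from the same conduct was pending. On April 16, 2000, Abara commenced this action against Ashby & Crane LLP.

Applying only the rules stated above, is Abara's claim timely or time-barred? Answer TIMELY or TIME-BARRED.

TIME-BARRED

The claim accrued on January 26, 1998, when the wrongful act occurred.
The untolled deadline — 1 year after January 26, 1998 — is January 26, 1999.
Because the pending criminal prosecution ran from September 7, 1998 to August 30, 1999, the deadline is extended by 357 days to January 18, 2000.
Although the defendant's absence ran from June 13, 1998 to August 17, 1998, the stated rules do not make that a tolling event, so it is disregarded.
Filing on April 16, 2000 missed the January 18, 2000 deadline — the action is time-barred.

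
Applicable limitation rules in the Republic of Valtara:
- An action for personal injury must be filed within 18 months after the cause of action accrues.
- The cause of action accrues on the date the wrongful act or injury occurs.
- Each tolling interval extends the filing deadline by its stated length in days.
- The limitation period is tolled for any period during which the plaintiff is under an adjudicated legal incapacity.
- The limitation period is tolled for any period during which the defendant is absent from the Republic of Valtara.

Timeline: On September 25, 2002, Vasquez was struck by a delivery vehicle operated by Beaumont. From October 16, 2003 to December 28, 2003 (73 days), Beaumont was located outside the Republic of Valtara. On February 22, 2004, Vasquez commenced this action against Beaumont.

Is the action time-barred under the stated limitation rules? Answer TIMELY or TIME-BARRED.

The claim accrued on September 25, 2002, when the wrongful act occurred.
The untolled deadline — 18 months after September 25, 2002 — is March 25, 2004.
The period was tolled for 73 days by the defendant's absence from the jurisdiction (October 16, 2003 to December 28, 2003), pushing the deadline to June 6, 2004.
Vasquez filed on February 22, 2004, before the June 6, 2004 deadline, so the action is timely.

TIMELY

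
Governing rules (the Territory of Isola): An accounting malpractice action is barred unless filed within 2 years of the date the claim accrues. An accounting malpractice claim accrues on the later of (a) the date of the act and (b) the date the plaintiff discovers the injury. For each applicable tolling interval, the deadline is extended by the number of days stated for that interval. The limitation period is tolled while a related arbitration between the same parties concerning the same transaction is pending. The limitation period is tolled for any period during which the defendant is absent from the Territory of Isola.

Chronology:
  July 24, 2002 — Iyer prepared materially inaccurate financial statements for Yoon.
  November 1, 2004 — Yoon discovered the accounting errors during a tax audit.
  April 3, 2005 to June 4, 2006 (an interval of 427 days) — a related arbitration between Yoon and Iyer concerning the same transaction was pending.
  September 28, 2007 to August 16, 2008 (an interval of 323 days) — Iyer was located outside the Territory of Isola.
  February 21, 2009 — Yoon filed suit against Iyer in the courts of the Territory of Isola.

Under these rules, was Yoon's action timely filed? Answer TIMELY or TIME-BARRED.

Taking the later of the act (July 24, 2002) and discovery (November 1, 2004), the claim accrued on November 1, 2004.
2 years from November 1, 2004 is November 1, 2006.
The pending related arbitration from April 3, 2005 to June 4, 2006 tolled the period for 427 days, extending the deadline to January 2, 2008.
Because the defendant's absence from the jurisdiction ran from September 28, 2007 to August 16, 2008, the deadline is extended by 323 days to November 20, 2008.
Filing on February 21, 2009 missed the November 20, 2008 deadline — the action is time-barred.

TIME-BARRED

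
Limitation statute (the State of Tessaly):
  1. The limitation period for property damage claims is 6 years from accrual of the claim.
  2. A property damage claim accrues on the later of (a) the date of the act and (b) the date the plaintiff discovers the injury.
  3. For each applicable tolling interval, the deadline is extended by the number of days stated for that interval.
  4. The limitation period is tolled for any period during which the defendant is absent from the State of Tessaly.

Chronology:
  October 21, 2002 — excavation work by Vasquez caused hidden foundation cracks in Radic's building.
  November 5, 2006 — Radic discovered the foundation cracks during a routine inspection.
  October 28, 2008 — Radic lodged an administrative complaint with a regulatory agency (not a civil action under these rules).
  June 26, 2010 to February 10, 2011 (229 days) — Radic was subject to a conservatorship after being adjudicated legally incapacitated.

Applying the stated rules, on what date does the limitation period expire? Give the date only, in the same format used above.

November 5, 2012

Because discovery on November 5, 2006 post-dates the October 21, 2002 act, accrual under the later-of rule falls on November 5, 2006.
The untolled deadline — 6 years after November 5, 2006 — is November 5, 2012.
Although the plaintiff's incapacity ran from June 26, 2010 to February 10, 2011, the stated rules do not make that a tolling event, so it is disregarded.
Nothing else in the chronology tolls or restarts the period.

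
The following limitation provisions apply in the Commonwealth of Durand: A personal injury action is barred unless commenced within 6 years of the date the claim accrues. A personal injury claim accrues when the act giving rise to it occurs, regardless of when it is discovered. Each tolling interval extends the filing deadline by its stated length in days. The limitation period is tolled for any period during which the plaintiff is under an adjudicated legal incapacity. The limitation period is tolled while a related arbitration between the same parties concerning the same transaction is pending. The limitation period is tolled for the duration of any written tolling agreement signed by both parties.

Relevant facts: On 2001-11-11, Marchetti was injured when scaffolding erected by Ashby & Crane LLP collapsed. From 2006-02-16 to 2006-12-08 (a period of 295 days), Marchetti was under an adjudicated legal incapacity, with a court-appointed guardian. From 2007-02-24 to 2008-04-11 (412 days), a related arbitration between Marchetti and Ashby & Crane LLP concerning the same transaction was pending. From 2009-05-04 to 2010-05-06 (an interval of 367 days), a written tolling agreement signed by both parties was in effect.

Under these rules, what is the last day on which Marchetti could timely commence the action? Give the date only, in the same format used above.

The limitation period began to run on 2001-11-11.
6 years from 2001-11-11 is 2007-11-11.
The period was tolled for 295 days by the plaintiff's legal incapacity (2006-02-16 to 2006-12-08), pushing the deadline to 2008-09-01.
The period was tolled for 412 days by the pending related arbitration (2007-02-24 to 2008-04-11), pushing the deadline to 2009-10-18.
The period was tolled for 367 days by the written tolling agreement (2009-05-04 to 2010-05-06), pushing the deadline to 2010-10-20.

2010-10-20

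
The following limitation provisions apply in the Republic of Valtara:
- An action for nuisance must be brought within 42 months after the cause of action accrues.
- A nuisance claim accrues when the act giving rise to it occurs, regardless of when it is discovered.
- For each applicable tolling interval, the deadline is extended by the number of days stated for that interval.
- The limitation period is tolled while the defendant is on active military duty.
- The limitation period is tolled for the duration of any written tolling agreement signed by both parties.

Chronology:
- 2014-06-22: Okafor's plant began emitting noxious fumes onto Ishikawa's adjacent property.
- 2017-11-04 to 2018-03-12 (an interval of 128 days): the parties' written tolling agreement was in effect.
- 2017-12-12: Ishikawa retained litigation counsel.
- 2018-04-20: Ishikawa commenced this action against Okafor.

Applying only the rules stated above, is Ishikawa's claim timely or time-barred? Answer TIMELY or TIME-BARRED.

The cause of action accrued on 2014-06-22, the date of the act.
Adding the 42 months base period to 2014-06-22 gives a deadline of 2017-12-22, before any tolling.
The written tolling agreement from 2017-11-04 to 2018-03-12 tolled the period for 128 days, extending the deadline to 2018-04-29.
Nothing else in the chronology tolls or restarts the period.
Ishikawa filed on 2018-04-20, before the 2018-04-29 deadline, so the action is timely.

TIMELY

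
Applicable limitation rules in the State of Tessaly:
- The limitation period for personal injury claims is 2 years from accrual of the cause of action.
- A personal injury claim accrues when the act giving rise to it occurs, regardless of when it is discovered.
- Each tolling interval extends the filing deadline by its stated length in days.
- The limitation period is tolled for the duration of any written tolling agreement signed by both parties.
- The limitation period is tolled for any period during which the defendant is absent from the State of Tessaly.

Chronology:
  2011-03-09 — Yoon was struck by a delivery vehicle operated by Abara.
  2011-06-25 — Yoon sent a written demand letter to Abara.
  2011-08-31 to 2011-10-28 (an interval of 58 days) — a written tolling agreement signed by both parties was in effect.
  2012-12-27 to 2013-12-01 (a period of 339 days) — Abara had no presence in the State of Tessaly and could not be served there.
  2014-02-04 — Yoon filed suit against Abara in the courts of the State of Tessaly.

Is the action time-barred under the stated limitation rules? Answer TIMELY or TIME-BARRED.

TIMELY

The claim accrued on 2011-03-09, when the wrongful act occurred.
Adding the 2 years base period to 2011-03-09 gives a deadline of 2013-03-09, before any tolling.
Because the written tolling agreement ran from 2011-08-31 to 2011-10-28, the deadline is extended by 58 days to 2013-05-06.
The defendant's absence from the jurisdiction from 2012-12-27 to 2013-12-01 tolled the period for 339 days, extending the deadline to 2014-04-10.
The other events in the timeline have no effect on the limitation period under the stated rules.
The 2014-02-04 filing precedes the 2014-04-10 deadline; the claim is timely.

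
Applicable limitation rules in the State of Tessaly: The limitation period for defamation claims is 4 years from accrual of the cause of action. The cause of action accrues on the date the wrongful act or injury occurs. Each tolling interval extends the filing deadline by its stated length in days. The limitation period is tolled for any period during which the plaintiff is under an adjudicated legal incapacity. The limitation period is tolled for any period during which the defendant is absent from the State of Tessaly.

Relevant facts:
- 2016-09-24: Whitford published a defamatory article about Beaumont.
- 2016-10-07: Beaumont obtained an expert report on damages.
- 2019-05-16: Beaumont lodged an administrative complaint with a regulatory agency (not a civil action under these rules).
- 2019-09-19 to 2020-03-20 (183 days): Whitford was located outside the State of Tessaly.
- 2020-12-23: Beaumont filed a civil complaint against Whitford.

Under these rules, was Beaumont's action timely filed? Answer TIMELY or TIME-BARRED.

TIMELY

The claim accrued on 2016-09-24, when the wrongful act occurred.
4 years from 2016-09-24 is 2020-09-24.
The period was tolled for 183 days by the defendant's absence from the jurisdiction (2019-09-19 to 2020-03-20), pushing the deadline to 2021-03-26.
The other events in the timeline have no effect on the limitation period under the stated rules.
Filing on 2020-12-23 beat the 2021-03-26 deadline — the action is timely.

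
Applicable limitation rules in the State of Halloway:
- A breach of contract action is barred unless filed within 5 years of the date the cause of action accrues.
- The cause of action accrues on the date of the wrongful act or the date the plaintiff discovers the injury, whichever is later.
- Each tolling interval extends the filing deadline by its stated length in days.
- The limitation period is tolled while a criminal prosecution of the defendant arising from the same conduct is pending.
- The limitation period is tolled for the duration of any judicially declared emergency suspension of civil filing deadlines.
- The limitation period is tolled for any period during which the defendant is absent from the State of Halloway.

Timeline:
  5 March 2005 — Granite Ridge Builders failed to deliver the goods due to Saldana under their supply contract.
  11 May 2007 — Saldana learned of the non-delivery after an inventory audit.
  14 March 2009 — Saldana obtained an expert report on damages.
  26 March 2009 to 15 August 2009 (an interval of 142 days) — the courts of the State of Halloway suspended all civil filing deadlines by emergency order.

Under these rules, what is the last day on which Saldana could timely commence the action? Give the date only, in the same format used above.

Because discovery on 11 May 2007 post-dates the 5 March 2005 act, accrual under the later-of rule falls on 11 May 2007.
Adding the 5 years base period to 11 May 2007 gives a deadline of 11 May 2012, before any tolling.
Because the emergency suspension of filing deadlines ran from 26 March 2009 to 15 August 2009, the deadline is extended by 142 days to 30 September 2012.
The other events in the timeline have no effect on the limitation period under the stated rules.

30 September 2012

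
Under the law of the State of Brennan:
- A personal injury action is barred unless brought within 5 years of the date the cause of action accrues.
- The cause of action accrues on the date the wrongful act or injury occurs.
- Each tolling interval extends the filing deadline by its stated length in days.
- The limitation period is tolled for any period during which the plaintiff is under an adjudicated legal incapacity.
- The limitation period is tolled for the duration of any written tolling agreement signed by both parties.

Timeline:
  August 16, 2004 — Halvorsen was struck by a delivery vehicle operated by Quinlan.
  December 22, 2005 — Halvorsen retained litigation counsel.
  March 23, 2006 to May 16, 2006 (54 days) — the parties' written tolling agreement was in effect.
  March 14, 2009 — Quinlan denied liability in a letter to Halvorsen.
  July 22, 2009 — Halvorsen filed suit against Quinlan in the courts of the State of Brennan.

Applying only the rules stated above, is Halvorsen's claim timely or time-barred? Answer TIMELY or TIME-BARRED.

TIMELY

The limitation period began to run on August 16, 2004.
5 years from August 16, 2004 is August 16, 2009.
The period was tolled for 54 days by the written tolling agreement (March 23, 2006 to May 16, 2006), pushing the deadline to October 9, 2009.
None of the other events listed affects the running of the period under the stated rules.
Filing on July 22, 2009 beat the October 9, 2009 deadline — the action is timely.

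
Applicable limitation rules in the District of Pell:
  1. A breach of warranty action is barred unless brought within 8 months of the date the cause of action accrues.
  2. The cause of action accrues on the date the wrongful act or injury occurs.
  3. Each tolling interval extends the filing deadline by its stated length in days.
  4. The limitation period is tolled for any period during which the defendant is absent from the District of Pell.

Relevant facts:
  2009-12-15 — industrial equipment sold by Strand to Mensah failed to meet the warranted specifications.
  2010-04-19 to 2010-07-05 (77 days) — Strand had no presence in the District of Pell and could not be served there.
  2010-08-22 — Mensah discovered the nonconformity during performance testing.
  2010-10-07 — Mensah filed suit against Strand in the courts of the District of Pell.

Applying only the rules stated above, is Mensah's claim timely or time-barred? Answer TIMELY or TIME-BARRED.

TIMELY

The claim accrued on 2009-12-15, when the wrongful act occurred; under the stated occurrence rule the 2010-08-22 discovery does not delay accrual.
Adding the 8 months base period to 2009-12-15 gives a deadline of 2010-08-15, before any tolling.
The defendant's absence from the jurisdiction from 2010-04-19 to 2010-07-05 tolled the period for 77 days, extending the deadline to 2010-10-31.
Mensah filed on 2010-10-07, before the 2010-10-31 deadline, so the action is timely.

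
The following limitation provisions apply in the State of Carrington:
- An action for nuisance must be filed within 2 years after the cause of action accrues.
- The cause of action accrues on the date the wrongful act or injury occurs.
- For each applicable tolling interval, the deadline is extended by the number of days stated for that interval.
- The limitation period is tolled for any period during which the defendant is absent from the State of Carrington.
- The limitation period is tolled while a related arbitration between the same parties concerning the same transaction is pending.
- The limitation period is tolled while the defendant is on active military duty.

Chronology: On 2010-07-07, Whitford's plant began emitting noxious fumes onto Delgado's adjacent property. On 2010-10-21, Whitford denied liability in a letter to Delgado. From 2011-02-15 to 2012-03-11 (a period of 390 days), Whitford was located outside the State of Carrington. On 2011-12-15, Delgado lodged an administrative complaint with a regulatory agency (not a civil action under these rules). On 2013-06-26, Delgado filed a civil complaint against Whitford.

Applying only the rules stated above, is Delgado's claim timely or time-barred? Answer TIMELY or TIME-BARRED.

TIMELY

The limitation period began to run on 2010-07-07.
Adding the 2 years base period to 2010-07-07 gives a deadline of 2012-07-07, before any tolling.
Because the defendant's absence from the jurisdiction ran from 2011-02-15 to 2012-03-11, the deadline is extended by 390 days to 2013-08-01.
The other events in the timeline have no effect on the limitation period under the stated rules.
The 2013-06-26 filing precedes the 2013-08-01 deadline; the claim is timely.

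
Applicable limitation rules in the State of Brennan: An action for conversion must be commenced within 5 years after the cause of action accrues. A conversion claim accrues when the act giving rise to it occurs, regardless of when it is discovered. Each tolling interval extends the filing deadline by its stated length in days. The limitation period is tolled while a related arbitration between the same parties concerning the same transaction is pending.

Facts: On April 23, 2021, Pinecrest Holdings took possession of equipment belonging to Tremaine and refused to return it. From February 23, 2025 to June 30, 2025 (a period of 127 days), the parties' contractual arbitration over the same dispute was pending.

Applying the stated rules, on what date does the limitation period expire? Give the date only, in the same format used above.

August 28, 2026

The cause of action accrued on April 23, 2021, the date of the act.
Adding the 5 years base period to April 23, 2021 gives a deadline of April 23, 2026, before any tolling.
The period was tolled for 127 days by the pending related arbitration (February 23, 2025 to June 30, 2025), pushing the deadline to August 28, 2026.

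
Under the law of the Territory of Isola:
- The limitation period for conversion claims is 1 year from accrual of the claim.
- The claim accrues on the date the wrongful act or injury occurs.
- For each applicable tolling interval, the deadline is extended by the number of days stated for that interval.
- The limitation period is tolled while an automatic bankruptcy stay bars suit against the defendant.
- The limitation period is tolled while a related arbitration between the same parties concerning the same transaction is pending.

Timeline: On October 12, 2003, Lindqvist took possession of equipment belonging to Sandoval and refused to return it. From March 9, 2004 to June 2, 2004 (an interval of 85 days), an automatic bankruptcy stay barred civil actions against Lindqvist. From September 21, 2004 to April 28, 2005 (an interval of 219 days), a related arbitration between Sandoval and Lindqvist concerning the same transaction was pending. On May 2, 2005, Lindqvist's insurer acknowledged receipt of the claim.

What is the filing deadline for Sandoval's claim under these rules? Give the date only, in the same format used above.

August 12, 2005

The limitation period began to run on October 12, 2003.
1 year from October 12, 2003 is October 12, 2004.
The automatic bankruptcy stay from March 9, 2004 to June 2, 2004 tolled the period for 85 days, extending the deadline to January 5, 2005.
The pending related arbitration from September 21, 2004 to April 28, 2005 tolled the period for 219 days, extending the deadline to August 12, 2005.
The other events in the timeline have no effect on the limitation period under the stated rules.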